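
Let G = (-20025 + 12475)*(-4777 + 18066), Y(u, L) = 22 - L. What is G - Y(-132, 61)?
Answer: -100331911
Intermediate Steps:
G = -100331950 (G = -7550*13289 = -100331950)
G - Y(-132, 61) = -100331950 - (22 - 1*61) = -100331950 - (22 - 61) = -100331950 - 1*(-39) = -100331950 + 39 = -100331911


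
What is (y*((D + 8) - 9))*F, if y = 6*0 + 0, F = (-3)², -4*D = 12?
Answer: 0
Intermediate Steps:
D = -3 (D = -¼*12 = -3)
F = 9
y = 0 (y = 0 + 0 = 0)
(y*((D + 8) - 9))*F = (0*((-3 + 8) - 9))*9 = (0*(5 - 9))*9 = (0*(-4))*9 = 0*9 = 0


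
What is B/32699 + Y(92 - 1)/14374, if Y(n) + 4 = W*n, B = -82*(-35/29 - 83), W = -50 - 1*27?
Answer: -3770020725/13630447354 ≈ -0.27659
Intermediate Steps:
W = -77 (W = -50 - 27 = -77)
B = 200244/29 (B = -82*(-35*1/29 - 83) = -82*(-35/29 - 83) = -82*(-2442/29) = 200244/29 ≈ 6905.0)
Y(n) = -4 - 77*n
B/32699 + Y(92 - 1)/14374 = (200244/29)/32699 + (-4 - 77*(92 - 1))/14374 = (200244/29)*(1/32699) + (-4 - 77*91)*(1/14374) = 200244/948271 + (-4 - 7007)*(1/14374) = 200244/948271 - 7011*1/14374 = 200244/948271 - 7011/14374 = -3770020725/13630447354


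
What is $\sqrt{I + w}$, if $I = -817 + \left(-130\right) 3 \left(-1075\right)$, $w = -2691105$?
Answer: $4 i \sqrt{142042} \approx 1507.5 i$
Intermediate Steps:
$I = 418433$ ($I = -817 - -419250 = -817 + 419250 = 418433$)
$\sqrt{I + w} = \sqrt{418433 - 2691105} = \sqrt{-2272672} = 4 i \sqrt{142042}$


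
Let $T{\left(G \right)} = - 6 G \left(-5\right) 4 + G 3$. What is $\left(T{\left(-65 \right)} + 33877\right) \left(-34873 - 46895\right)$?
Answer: $-2116319376$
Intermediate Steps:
$T{\left(G \right)} = 123 G$ ($T{\left(G \right)} = - 6 - 5 G 4 + 3 G = - 6 \left(- 20 G\right) + 3 G = 120 G + 3 G = 123 G$)
$\left(T{\left(-65 \right)} + 33877\right) \left(-34873 - 46895\right) = \left(123 \left(-65\right) + 33877\right) \left(-34873 - 46895\right) = \left(-7995 + 33877\right) \left(-81768\right) = 25882 \left(-81768\right) = -2116319376$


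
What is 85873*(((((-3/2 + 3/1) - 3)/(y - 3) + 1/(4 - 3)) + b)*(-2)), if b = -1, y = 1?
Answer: -257619/2 ≈ -1.2881e+5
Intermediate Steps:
85873*(((((-3/2 + 3/1) - 3)/(y - 3) + 1/(4 - 3)) + b)*(-2)) = 85873*(((((-3/2 + 3/1) - 3)/(1 - 3) + 1/(4 - 3)) - 1)*(-2)) = 85873*(((((-3*½ + 3*1) - 3)/(-2) + 1/1) - 1)*(-2)) = 85873*(((((-3/2 + 3) - 3)*(-½) + 1) - 1)*(-2)) = 85873*((((3/2 - 3)*(-½) + 1) - 1)*(-2)) = 85873*(((-3/2*(-½) + 1) - 1)*(-2)) = 85873*(((¾ + 1) - 1)*(-2)) = 85873*((7/4 - 1)*(-2)) = 85873*((¾)*(-2)) = 85873*(-3/2) = -257619/2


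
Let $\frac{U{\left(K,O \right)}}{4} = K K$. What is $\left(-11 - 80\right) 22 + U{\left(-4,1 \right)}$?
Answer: $-1938$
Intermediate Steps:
$U{\left(K,O \right)} = 4 K^{2}$ ($U{\left(K,O \right)} = 4 K K = 4 K^{2}$)
$\left(-11 - 80\right) 22 + U{\left(-4,1 \right)} = \left(-11 - 80\right) 22 + 4 \left(-4\right)^{2} = \left(-11 - 80\right) 22 + 4 \cdot 16 = \left(-91\right) 22 + 64 = -2002 + 64 = -1938$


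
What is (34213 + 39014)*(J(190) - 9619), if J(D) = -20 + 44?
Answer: -702613065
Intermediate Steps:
J(D) = 24
(34213 + 39014)*(J(190) - 9619) = (34213 + 39014)*(24 - 9619) = 73227*(-9595) = -702613065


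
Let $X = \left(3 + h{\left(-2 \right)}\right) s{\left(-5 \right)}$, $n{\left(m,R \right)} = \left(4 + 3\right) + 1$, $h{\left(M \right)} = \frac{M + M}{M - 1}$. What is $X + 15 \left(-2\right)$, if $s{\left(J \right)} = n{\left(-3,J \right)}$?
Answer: $\frac{14}{3} \approx 4.6667$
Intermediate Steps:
$h{\left(M \right)} = \frac{2 M}{-1 + M}$
$n{\left(m,R \right)} = 8$ ($n{\left(m,R \right)} = 7 + 1 = 8$)
$s{\left(J \right)} = 8$
$X = \frac{104}{3}$ ($X = \left(3 + 2 \left(-2\right) \frac{1}{-1 - 2}\right) 8 = \left(3 + 2 \left(-2\right) \frac{1}{-3}\right) 8 = \left(3 + 2 \left(-2\right) \left(- \frac{1}{3}\right)\right) 8 = \left(3 + \frac{4}{3}\right) 8 = \frac{13}{3} \cdot 8 = \frac{104}{3} \approx 34.667$)
$X + 15 \left(-2\right) = \frac{104}{3} + 15 \left(-2\right) = \frac{104}{3} - 30 = \frac{14}{3}$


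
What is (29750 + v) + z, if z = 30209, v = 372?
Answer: 60331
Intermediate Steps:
(29750 + v) + z = (29750 + 372) + 30209 = 30122 + 30209 = 60331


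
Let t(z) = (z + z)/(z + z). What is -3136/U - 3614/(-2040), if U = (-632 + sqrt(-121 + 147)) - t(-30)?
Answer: 2748787801/408676260 + 3136*sqrt(26)/400663 ≈ 6.7660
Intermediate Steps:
t(z) = 1 (t(z) = (2*z)/((2*z)) = (2*z)*(1/(2*z)) = 1)
U = -633 + sqrt(26) (U = (-632 + sqrt(-121 + 147)) - 1*1 = (-632 + sqrt(26)) - 1 = -633 + sqrt(26) ≈ -627.90)
-3136/U - 3614/(-2040) = -3136/(-633 + sqrt(26)) - 3614/(-2040) = -3136/(-633 + sqrt(26)) - 3614*(-1/2040) = -3136/(-633 + sqrt(26)) + 1807/1020 = 1807/1020 - 3136/(-633 + sqrt(26))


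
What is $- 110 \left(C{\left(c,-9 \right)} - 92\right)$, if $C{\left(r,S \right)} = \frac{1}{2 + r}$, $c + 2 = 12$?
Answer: $\frac{60665}{6} \approx 10111.0$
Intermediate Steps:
$c = 10$ ($c = -2 + 12 = 10$)
$- 110 \left(C{\left(c,-9 \right)} - 92\right) = - 110 \left(\frac{1}{2 + 10} - 92\right) = - 110 \left(\frac{1}{12} - 92\right) = \left(-110\right) \left(- \frac{1103}{12}\right) = \frac{60665}{6}$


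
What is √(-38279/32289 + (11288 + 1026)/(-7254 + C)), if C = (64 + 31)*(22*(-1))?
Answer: I*√890140854734517/18856776 ≈ 1.5822*I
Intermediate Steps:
C = -2090 (C = 95*(-22) = -2090)
√(-38279/32289 + (11288 + 1026)/(-7254 + C)) = √(-38279/32289 + (11288 + 1026)/(-7254 - 2090)) = √(-38279*1/32289 + 12314/(-9344)) = √(-38279/32289 + 12314*(-1/9344)) = √(-38279/32289 - 6157/4672) = √(-377642861/150854208) = I*√890140854734517/18856776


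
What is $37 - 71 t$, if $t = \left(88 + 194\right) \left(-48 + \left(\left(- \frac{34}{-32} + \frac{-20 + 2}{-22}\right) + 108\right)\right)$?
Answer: $- \frac{109026545}{88} \approx -1.2389 \cdot 10^{6}$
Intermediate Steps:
$t = \frac{1535631}{88}$ ($t = 282 \left(-48 + \left(\left(\left(-34\right) \left(- \frac{1}{32}\right) - - \frac{9}{11}\right) + 108\right)\right) = 282 \left(-48 + \left(\left(\frac{17}{16} + \frac{9}{11}\right) + 108\right)\right) = 282 \left(-48 + \left(\frac{331}{176} + 108\right)\right) = 282 \left(-48 + \frac{19339}{176}\right) = 282 \cdot \frac{10891}{176} = \frac{1535631}{88} \approx 17450.0$)
$37 - 71 t = 37 - \frac{109029801}{88} = - \frac{109026545}{88}$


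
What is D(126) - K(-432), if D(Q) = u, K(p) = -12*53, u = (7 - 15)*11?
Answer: 548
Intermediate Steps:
u = -88 (u = -8*11 = -88)
K(p) = -636
D(Q) = -88
D(126) - K(-432) = -88 - 1*(-636) = -88 + 636 = 548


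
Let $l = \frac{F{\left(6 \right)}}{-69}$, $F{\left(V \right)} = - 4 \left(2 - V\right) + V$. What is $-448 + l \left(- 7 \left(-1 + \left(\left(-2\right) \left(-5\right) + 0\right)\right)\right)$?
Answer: $- \frac{9842}{23} \approx -427.91$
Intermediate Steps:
$F{\left(V \right)} = -8 + 5 V$ ($F{\left(V \right)} = \left(-8 + 4 V\right) + V = -8 + 5 V$)
$l = - \frac{22}{69}$ ($l = \frac{-8 + 5 \cdot 6}{-69} = \left(-8 + 30\right) \left(- \frac{1}{69}\right) = 22 \left(- \frac{1}{69}\right) = - \frac{22}{69} \approx -0.31884$)
$-448 + l \left(- 7 \left(-1 + \left(\left(-2\right) \left(-5\right) + 0\right)\right)\right) = -448 - \frac{22 \left(- 7 \left(-1 + \left(\left(-2\right) \left(-5\right) + 0\right)\right)\right)}{69} = -448 - \frac{22 \left(- 7 \left(-1 + \left(10 + 0\right)\right)\right)}{69} = -448 - \frac{22 \left(- 7 \left(-1 + 10\right)\right)}{69} = -448 - \frac{22 \left(\left(-7\right) 9\right)}{69} = -448 - - \frac{462}{23} = -448 + \frac{462}{23} = - \frac{9842}{23}$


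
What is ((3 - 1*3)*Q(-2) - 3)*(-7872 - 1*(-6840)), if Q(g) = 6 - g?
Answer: 3096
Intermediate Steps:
((3 - 1*3)*Q(-2) - 3)*(-7872 - 1*(-6840)) = ((3 - 1*3)*(6 - 1*(-2)) - 3)*(-7872 - 1*(-6840)) = ((3 - 3)*(6 + 2) - 3)*(-7872 + 6840) = (0*8 - 3)*(-1032) = (0 - 3)*(-1032) = -3*(-1032) = 3096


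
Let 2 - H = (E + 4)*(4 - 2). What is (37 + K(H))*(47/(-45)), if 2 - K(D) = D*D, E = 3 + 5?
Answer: 4183/9 ≈ 464.78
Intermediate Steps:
E = 8
H = -22 (H = 2 - (8 + 4)*(4 - 2) = 2 - 12*2 = 2 - 1*24 = 2 - 24 = -22)
K(D) = 2 - D**2 (K(D) = 2 - D*D = 2 - D**2)
(37 + K(H))*(47/(-45)) = (37 + (2 - 1*(-22)**2))*(47/(-45)) = (37 + (2 - 1*484))*(47*(-1/45)) = (37 + (2 - 484))*(-47/45) = (37 - 482)*(-47/45) = -445*(-47/45) = 4183/9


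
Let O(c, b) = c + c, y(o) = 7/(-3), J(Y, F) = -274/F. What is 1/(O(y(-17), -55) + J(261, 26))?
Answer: -39/593 ≈ -0.065767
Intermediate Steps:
y(o) = -7/3 (y(o) = 7*(-⅓) = -7/3)
O(c, b) = 2*c
1/(O(y(-17), -55) + J(261, 26)) = 1/(2*(-7/3) - 274/26) = 1/(-14/3 - 274*1/26) = 1/(-14/3 - 137/13) = 1/(-593/39) = -39/593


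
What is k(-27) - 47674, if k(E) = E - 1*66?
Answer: -47767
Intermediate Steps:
k(E) = -66 + E (k(E) = E - 66 = -66 + E)
k(-27) - 47674 = (-66 - 27) - 47674 = -93 - 47674 = -47767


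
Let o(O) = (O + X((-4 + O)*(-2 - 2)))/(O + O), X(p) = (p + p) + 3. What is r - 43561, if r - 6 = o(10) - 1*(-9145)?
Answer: -137647/4 ≈ -34412.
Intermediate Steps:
X(p) = 3 + 2*p (X(p) = 2*p + 3 = 3 + 2*p)
o(O) = (35 - 7*O)/(2*O) (o(O) = (O + (3 + 2*((-4 + O)*(-2 - 2))))/(O + O) = (O + (3 + 2*((-4 + O)*(-4))))/((2*O)) = (O + (3 + 2*(16 - 4*O)))*(1/(2*O)) = (O + (3 + (32 - 8*O)))*(1/(2*O)) = (O + (35 - 8*O))*(1/(2*O)) = (35 - 7*O)*(1/(2*O)) = (35 - 7*O)/(2*O))
r = 36597/4 (r = 6 + ((7/2)*(5 - 1*10)/10 - 1*(-9145)) = 6 + ((7/2)*(1/10)*(5 - 10) + 9145) = 6 + ((7/2)*(1/10)*(-5) + 9145) = 6 + (-7/4 + 9145) = 6 + 36573/4 = 36597/4 ≈ 9149.3)
r - 43561 = 36597/4 - 43561 = -137647/4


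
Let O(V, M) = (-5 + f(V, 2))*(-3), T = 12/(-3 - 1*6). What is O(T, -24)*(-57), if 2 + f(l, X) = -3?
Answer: -1710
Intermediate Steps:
f(l, X) = -5 (f(l, X) = -2 - 3 = -5)
T = -4/3 (T = 12/(-3 - 6) = 12/(-9) = 12*(-1/9) = -4/3 ≈ -1.3333)
O(V, M) = 30 (O(V, M) = (-5 - 5)*(-3) = -10*(-3) = 30)
O(T, -24)*(-57) = 30*(-57) = -1710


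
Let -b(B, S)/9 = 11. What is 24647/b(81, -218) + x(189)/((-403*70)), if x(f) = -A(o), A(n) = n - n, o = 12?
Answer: -24647/99 ≈ -248.96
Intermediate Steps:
b(B, S) = -99 (b(B, S) = -9*11 = -99)
A(n) = 0
x(f) = 0 (x(f) = -1*0 = 0)
24647/b(81, -218) + x(189)/((-403*70)) = 24647/(-99) + 0/((-403*70)) = 24647*(-1/99) + 0/(-28210) = -24647/99 + 0*(-1/28210) = -24647/99 + 0 = -24647/99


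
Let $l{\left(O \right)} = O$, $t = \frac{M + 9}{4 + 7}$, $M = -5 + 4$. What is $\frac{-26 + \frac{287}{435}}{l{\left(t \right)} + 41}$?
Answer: $- \frac{121253}{199665} \approx -0.60728$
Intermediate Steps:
$M = -1$
$t = \frac{8}{11}$ ($t = \frac{-1 + 9}{4 + 7} = \frac{8}{11} \approx 0.72727$)
$\frac{-26 + \frac{287}{435}}{l{\left(t \right)} + 41} = \frac{-26 + \frac{287}{435}}{\frac{8}{11} + 41} = \frac{-26 + 287 \cdot \frac{1}{435}}{\frac{459}{11}} = \left(-26 + \frac{287}{435}\right) \frac{11}{459} = \left(- \frac{11023}{435}\right) \frac{11}{459} = - \frac{121253}{199665}$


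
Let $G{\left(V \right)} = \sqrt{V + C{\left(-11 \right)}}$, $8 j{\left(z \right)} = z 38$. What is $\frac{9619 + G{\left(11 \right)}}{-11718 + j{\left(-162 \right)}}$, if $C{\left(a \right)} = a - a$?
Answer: $- \frac{19238}{24975} - \frac{2 \sqrt{11}}{24975} \approx -0.77056$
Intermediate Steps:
$C{\left(a \right)} = 0$
$j{\left(z \right)} = \frac{19 z}{4}$ ($j{\left(z \right)} = \frac{z 38}{8} = \frac{38 z}{8} = \frac{19 z}{4}$)
$G{\left(V \right)} = \sqrt{V}$ ($G{\left(V \right)} = \sqrt{V + 0} = \sqrt{V}$)
$\frac{9619 + G{\left(11 \right)}}{-11718 + j{\left(-162 \right)}} = \frac{9619 + \sqrt{11}}{-11718 + \frac{19}{4} \left(-162\right)} = \frac{9619 + \sqrt{11}}{-11718 - \frac{1539}{2}} = \frac{9619 + \sqrt{11}}{- \frac{24975}{2}} = \left(9619 + \sqrt{11}\right) \left(- \frac{2}{24975}\right) = - \frac{19238}{24975} - \frac{2 \sqrt{11}}{24975}$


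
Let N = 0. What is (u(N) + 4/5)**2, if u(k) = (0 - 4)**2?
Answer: 7056/25 ≈ 282.24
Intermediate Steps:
u(k) = 16 (u(k) = (-4)**2 = 16)
(u(N) + 4/5)**2 = (16 + 4/5)**2 = (84/5)**2 = 7056/25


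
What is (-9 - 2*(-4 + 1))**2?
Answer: 9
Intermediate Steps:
(-9 - 2*(-4 + 1))**2 = (-9 - 2*(-3))**2 = (-9 + 6)**2 = (-3)**2 = 9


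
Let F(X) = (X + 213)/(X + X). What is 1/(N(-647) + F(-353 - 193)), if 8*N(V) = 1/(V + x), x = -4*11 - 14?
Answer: 513240/156419 ≈ 3.2812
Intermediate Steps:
x = -58 (x = -44 - 14 = -58)
F(X) = (213 + X)/(2*X) (F(X) = (213 + X)/((2*X)) = (213 + X)*(1/(2*X)) = (213 + X)/(2*X))
N(V) = 1/(8*(-58 + V)) (N(V) = 1/(8*(V - 58)) = 1/(8*(-58 + V)))
1/(N(-647) + F(-353 - 193)) = 1/(1/(8*(-58 - 647)) + (213 + (-353 - 193))/(2*(-353 - 193))) = 1/((1/8)/(-705) + (1/2)*(213 - 546)/(-546)) = 1/((1/8)*(-1/705) + (1/2)*(-1/546)*(-333)) = 1/(-1/5640 + 111/364) = 1/(156419/513240) = 513240/156419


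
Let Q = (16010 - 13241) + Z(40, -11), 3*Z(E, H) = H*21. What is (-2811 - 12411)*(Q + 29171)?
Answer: -485018586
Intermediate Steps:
Z(E, H) = 7*H (Z(E, H) = (H*21)/3 = (21*H)/3 = 7*H)
Q = 2692 (Q = (16010 - 13241) + 7*(-11) = 2769 - 77 = 2692)
(-2811 - 12411)*(Q + 29171) = (-2811 - 12411)*(2692 + 29171) = -15222*31863 = -485018586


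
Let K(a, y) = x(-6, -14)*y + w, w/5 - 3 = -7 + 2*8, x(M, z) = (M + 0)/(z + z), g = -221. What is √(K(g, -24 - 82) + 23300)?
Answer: √1143527/7 ≈ 152.77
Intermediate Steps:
x(M, z) = M/(2*z) (x(M, z) = M/((2*z)) = M*(1/(2*z)) = M/(2*z))
w = 60 (w = 15 + 5*(-7 + 2*8) = 15 + 5*(-7 + 16) = 15 + 5*9 = 15 + 45 = 60)
K(a, y) = 60 + 3*y/14 (K(a, y) = ((½)*(-6)/(-14))*y + 60 = ((½)*(-6)*(-1/14))*y + 60 = 3*y/14 + 60 = 60 + 3*y/14)
√(K(g, -24 - 82) + 23300) = √((60 + 3*(-24 - 82)/14) + 23300) = √((60 + (3/14)*(-106)) + 23300) = √((60 - 159/7) + 23300) = √(261/7 + 23300) = √(163361/7) = √1143527/7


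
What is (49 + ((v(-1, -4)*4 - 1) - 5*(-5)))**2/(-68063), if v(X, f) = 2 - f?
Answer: -9409/68063 ≈ -0.13824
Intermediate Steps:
(49 + ((v(-1, -4)*4 - 1) - 5*(-5)))**2/(-68063) = (49 + (((2 - 1*(-4))*4 - 1) - 5*(-5)))**2/(-68063) = (49 + (((2 + 4)*4 - 1) + 25))**2*(-1/68063) = (49 + ((6*4 - 1) + 25))**2*(-1/68063) = (49 + ((24 - 1) + 25))**2*(-1/68063) = (49 + (23 + 25))**2*(-1/68063) = (49 + 48)**2*(-1/68063) = 97**2*(-1/68063) = 9409*(-1/68063) = -9409/68063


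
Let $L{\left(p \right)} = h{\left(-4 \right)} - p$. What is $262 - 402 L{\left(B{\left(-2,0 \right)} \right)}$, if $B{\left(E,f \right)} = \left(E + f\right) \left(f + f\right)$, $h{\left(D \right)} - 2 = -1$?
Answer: $-140$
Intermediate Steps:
$h{\left(D \right)} = 1$ ($h{\left(D \right)} = 2 - 1 = 1$)
$B{\left(E,f \right)} = 2 f \left(E + f\right)$ ($B{\left(E,f \right)} = \left(E + f\right) 2 f = 2 f \left(E + f\right)$)
$L{\left(p \right)} = 1 - p$
$262 - 402 L{\left(B{\left(-2,0 \right)} \right)} = 262 - 402 \left(1 - 2 \cdot 0 \left(-2 + 0\right)\right) = 262 - 402 \left(1 - 2 \cdot 0 \left(-2\right)\right) = 262 - 402 \left(1 - 0\right) = 262 - 402 \left(1 + 0\right) = 262 - 402 = -140$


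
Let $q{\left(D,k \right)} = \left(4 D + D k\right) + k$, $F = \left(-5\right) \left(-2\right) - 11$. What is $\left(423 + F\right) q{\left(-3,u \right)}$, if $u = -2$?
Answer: $-3376$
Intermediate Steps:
$F = -1$ ($F = 10 - 11 = -1$)
$q{\left(D,k \right)} = k + 4 D + D k$
$\left(423 + F\right) q{\left(-3,u \right)} = \left(423 - 1\right) \left(-2 + 4 \left(-3\right) - -6\right) = 422 \left(-2 - 12 + 6\right) = 422 \left(-8\right) = -3376$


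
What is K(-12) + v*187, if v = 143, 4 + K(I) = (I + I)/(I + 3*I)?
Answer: 53475/2 ≈ 26738.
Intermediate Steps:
K(I) = -7/2 (K(I) = -4 + (I + I)/(I + 3*I) = -4 + (2*I)/((4*I)) = -4 + (2*I)*(1/(4*I)) = -4 + 1/2 = -7/2)
K(-12) + v*187 = -7/2 + 143*187 = -7/2 + 26741 = 53475/2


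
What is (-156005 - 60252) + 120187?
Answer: -96070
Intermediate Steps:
(-156005 - 60252) + 120187 = -216257 + 120187 = -96070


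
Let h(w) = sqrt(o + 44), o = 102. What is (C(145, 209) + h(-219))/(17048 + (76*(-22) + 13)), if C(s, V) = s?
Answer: 145/15389 + sqrt(146)/15389 ≈ 0.010207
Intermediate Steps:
h(w) = sqrt(146) (h(w) = sqrt(102 + 44) = sqrt(146))
(C(145, 209) + h(-219))/(17048 + (76*(-22) + 13)) = (145 + sqrt(146))/(17048 + (76*(-22) + 13)) = (145 + sqrt(146))/(17048 + (-1672 + 13)) = (145 + sqrt(146))/(17048 - 1659) = (145 + sqrt(146))/15389 = (145 + sqrt(146))*(1/15389) = 145/15389 + sqrt(146)/15389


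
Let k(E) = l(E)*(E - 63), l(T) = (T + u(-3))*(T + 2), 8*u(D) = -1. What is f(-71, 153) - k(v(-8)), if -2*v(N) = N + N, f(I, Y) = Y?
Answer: 17937/4 ≈ 4484.3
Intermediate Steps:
u(D) = -⅛ (u(D) = (⅛)*(-1) = -⅛)
v(N) = -N (v(N) = -(N + N)/2 = -N)
l(T) = (2 + T)*(-⅛ + T) (l(T) = (T - ⅛)*(T + 2) = (-⅛ + T)*(2 + T) = (2 + T)*(-⅛ + T))
k(E) = (-63 + E)*(-¼ + E² + 15*E/8) (k(E) = (-¼ + E² + 15*E/8)*(E - 63) = (-¼ + E² + 15*E/8)*(-63 + E) = (-63 + E)*(-¼ + E² + 15*E/8))
f(-71, 153) - k(v(-8)) = 153 - (-63 - 1*(-8))*(-2 + 8*(-1*(-8))² + 15*(-1*(-8)))/8 = 153 - (-63 + 8)*(-2 + 8*8² + 15*8)/8 = 153 - (-55)*(-2 + 8*64 + 120)/8 = 153 - (-55)*(-2 + 512 + 120)/8 = 153 - (-55)*630/8 = 153 - 1*(-17325/4) = 153 + 17325/4 = 17937/4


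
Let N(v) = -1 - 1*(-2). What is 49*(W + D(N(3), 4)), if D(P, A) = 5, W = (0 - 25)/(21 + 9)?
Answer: 1225/6 ≈ 204.17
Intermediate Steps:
N(v) = 1 (N(v) = -1 + 2 = 1)
W = -⅚ (W = -25/30 = -25*1/30 = -⅚ ≈ -0.83333)
49*(W + D(N(3), 4)) = 49*(-⅚ + 5) = 49*(25/6) = 1225/6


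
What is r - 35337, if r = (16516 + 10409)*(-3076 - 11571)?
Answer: -394405812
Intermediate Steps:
r = -394370475 (r = 26925*(-14647) = -394370475)
r - 35337 = -394370475 - 35337 = -394405812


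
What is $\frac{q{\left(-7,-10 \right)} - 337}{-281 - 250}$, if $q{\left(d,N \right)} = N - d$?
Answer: $\frac{340}{531} \approx 0.6403$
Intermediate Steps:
$\frac{q{\left(-7,-10 \right)} - 337}{-281 - 250} = \frac{\left(-10 - -7\right) - 337}{-281 - 250} = \frac{\left(-10 + 7\right) - 337}{-531} = \left(-3 - 337\right) \left(- \frac{1}{531}\right) = \left(-340\right) \left(- \frac{1}{531}\right) = \frac{340}{531}$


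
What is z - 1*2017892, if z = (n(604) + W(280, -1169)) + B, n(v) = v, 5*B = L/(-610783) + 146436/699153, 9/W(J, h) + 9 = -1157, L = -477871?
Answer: -1674072762424911179283/829863123479390 ≈ -2.0173e+6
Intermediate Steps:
W(J, h) = -9/1166 (W(J, h) = 9/(-9 - 1157) = 9/(-1166) = 9*(-1/1166) = -9/1166)
B = 141181854217/711717944665 (B = (-477871/(-610783) + 146436/699153)/5 = (-477871*(-1/610783) + 146436*(1/699153))/5 = (477871/610783 + 48812/233051)/5 = (1/5)*(141181854217/142343588933) = 141181854217/711717944665 ≈ 0.19837)
z = 501395539162066597/829863123479390 (z = (604 - 9/1166) + 141181854217/711717944665 = 704255/1166 + 141181854217/711717944665 = 501395539162066597/829863123479390 ≈ 604.19)
z - 1*2017892 = 501395539162066597/829863123479390 - 1*2017892 = 501395539162066597/829863123479390 - 2017892 = -1674072762424911179283/829863123479390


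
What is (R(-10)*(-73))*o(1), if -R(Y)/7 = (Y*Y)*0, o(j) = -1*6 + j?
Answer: 0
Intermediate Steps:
o(j) = -6 + j
R(Y) = 0 (R(Y) = -7*Y*Y*0 = -7*Y²*0 = -7*0 = 0)
(R(-10)*(-73))*o(1) = (0*(-73))*(-6 + 1) = 0*(-5) = 0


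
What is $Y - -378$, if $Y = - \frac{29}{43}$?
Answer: $\frac{16225}{43} \approx 377.33$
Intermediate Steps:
$Y = - \frac{29}{43}$ ($Y = \left(-29\right) \frac{1}{43} = - \frac{29}{43} \approx -0.67442$)
$Y - -378 = - \frac{29}{43} - -378 = - \frac{29}{43} + 378 = \frac{16225}{43}$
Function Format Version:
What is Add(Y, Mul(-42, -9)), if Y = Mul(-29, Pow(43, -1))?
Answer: Rational(16225, 43) ≈ 377.33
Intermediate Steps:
Y = Rational(-29, 43) (Y = Mul(-29, Rational(1, 43)) = Rational(-29, 43) ≈ -0.67442)
Add(Y, Mul(-42, -9)) = Add(Rational(-29, 43), Mul(-42, -9)) = Add(Rational(-29, 43), 378) = Rational(16225, 43)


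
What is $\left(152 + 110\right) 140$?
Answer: $36680$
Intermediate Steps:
$\left(152 + 110\right) 140 = 262 \cdot 140 = 36680$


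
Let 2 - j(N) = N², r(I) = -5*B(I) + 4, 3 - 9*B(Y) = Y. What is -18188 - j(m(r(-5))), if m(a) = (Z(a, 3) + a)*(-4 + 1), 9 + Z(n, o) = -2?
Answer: -153101/9 ≈ -17011.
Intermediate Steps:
B(Y) = ⅓ - Y/9
Z(n, o) = -11 (Z(n, o) = -9 - 2 = -11)
r(I) = 7/3 + 5*I/9 (r(I) = -5*(⅓ - I/9) + 4 = (-5/3 + 5*I/9) + 4 = 7/3 + 5*I/9)
m(a) = 33 - 3*a (m(a) = (-11 + a)*(-4 + 1) = (-11 + a)*(-3) = 33 - 3*a)
j(N) = 2 - N²
-18188 - j(m(r(-5))) = -18188 - (2 - (33 - 3*(7/3 + (5/9)*(-5)))²) = -18188 - (2 - (33 - 3*(7/3 - 25/9))²) = -18188 - (2 - (33 - 3*(-4/9))²) = -18188 - (2 - (33 + 4/3)²) = -18188 - (2 - (103/3)²) = -18188 - (2 - 1*10609/9) = -18188 - (2 - 10609/9) = -18188 - 1*(-10591/9) = -18188 + 10591/9 = -153101/9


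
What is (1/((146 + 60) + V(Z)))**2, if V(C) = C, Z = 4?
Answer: 1/44100 ≈ 2.2676e-5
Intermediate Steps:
(1/((146 + 60) + V(Z)))**2 = (1/((146 + 60) + 4))**2 = (1/(206 + 4))**2 = (1/210)**2 = 1/44100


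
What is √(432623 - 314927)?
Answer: 8*√1839 ≈ 343.07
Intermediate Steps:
√(432623 - 314927) = √117696 = 8*√1839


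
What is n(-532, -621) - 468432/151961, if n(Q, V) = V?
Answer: -94836213/151961 ≈ -624.08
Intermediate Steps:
n(-532, -621) - 468432/151961 = -621 - 468432/151961 = -94836213/151961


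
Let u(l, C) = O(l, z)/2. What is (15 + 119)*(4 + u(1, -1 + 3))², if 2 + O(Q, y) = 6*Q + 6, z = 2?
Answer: 10854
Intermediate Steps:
O(Q, y) = 4 + 6*Q (O(Q, y) = -2 + (6*Q + 6) = -2 + (6 + 6*Q) = 4 + 6*Q)
u(l, C) = 2 + 3*l (u(l, C) = (4 + 6*l)/2 = (4 + 6*l)*(½) = 2 + 3*l)
(15 + 119)*(4 + u(1, -1 + 3))² = (15 + 119)*(4 + (2 + 3*1))² = 134*(4 + (2 + 3))² = 134*(4 + 5)² = 134*9² = 134*81 = 10854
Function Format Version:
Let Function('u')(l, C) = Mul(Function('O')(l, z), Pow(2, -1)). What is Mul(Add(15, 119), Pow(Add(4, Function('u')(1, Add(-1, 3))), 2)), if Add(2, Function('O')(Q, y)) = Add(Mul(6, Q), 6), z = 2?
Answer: 10854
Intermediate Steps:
Function('O')(Q, y) = Add(4, Mul(6, Q)) (Function('O')(Q, y) = Add(-2, Add(Mul(6, Q), 6)) = Add(-2, Add(6, Mul(6, Q))) = Add(4, Mul(6, Q)))
Function('u')(l, C) = Add(2, Mul(3, l)) (Function('u')(l, C) = Mul(Add(4, Mul(6, l)), Pow(2, -1)) = Mul(Add(4, Mul(6, l)), Rational(1, 2)) = Add(2, Mul(3, l)))
Mul(Add(15, 119), Pow(Add(4, Function('u')(1, Add(-1, 3))), 2)) = Mul(Add(15, 119), Pow(Add(4, Add(2, Mul(3, 1))), 2)) = Mul(134, Pow(Add(4, Add(2, 3)), 2)) = Mul(134, Pow(Add(4, 5), 2)) = Mul(134, Pow(9, 2)) = Mul(134, 81) = 10854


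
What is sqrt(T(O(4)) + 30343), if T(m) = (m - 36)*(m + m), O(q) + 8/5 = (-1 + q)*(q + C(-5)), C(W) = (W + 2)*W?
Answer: 3*sqrt(90257)/5 ≈ 180.26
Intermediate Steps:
C(W) = W*(2 + W) (C(W) = (2 + W)*W = W*(2 + W))
O(q) = -8/5 + (-1 + q)*(15 + q) (O(q) = -8/5 + (-1 + q)*(q - 5*(2 - 5)) = -8/5 + (-1 + q)*(q - 5*(-3)) = -8/5 + (-1 + q)*(q + 15) = -8/5 + (-1 + q)*(15 + q))
T(m) = 2*m*(-36 + m) (T(m) = (-36 + m)*(2*m) = 2*m*(-36 + m))
sqrt(T(O(4)) + 30343) = sqrt(2*(-83/5 + 4**2 + 14*4)*(-36 + (-83/5 + 4**2 + 14*4)) + 30343) = sqrt(2*(-83/5 + 16 + 56)*(-36 + (-83/5 + 16 + 56)) + 30343) = sqrt(2*(277/5)*(-36 + 277/5) + 30343) = sqrt(2*(277/5)*(97/5) + 30343) = sqrt(53738/25 + 30343) = sqrt(812313/25) = 3*sqrt(90257)/5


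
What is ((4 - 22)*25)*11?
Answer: -4950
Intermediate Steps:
((4 - 22)*25)*11 = -18*25*11 = -450*11 = -4950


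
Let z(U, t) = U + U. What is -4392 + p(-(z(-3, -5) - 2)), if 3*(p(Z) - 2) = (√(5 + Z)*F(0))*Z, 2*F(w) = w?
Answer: -4390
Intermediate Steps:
z(U, t) = 2*U
F(w) = w/2
p(Z) = 2 (p(Z) = 2 + ((√(5 + Z)*((½)*0))*Z)/3 = 2 + ((√(5 + Z)*0)*Z)/3 = 2 + (0*Z)/3 = 2 + (⅓)*0 = 2 + 0 = 2)
-4392 + p(-(z(-3, -5) - 2)) = -4392 + 2 = -4390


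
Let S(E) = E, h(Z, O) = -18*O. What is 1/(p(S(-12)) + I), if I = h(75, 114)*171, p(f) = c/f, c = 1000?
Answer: -3/1052926 ≈ -2.8492e-6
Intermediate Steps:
p(f) = 1000/f
I = -350892 (I = -18*114*171 = -2052*171 = -350892)
1/(p(S(-12)) + I) = 1/(1000/(-12) - 350892) = 1/(1000*(-1/12) - 350892) = 1/(-250/3 - 350892) = 1/(-1052926/3) = -3/1052926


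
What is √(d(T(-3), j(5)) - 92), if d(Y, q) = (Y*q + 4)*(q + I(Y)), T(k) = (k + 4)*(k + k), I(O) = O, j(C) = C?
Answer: I*√66 ≈ 8.124*I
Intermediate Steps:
T(k) = 2*k*(4 + k) (T(k) = (4 + k)*(2*k) = 2*k*(4 + k))
d(Y, q) = (4 + Y*q)*(Y + q) (d(Y, q) = (Y*q + 4)*(q + Y) = (4 + Y*q)*(Y + q))
√(d(T(-3), j(5)) - 92) = √((4*(2*(-3)*(4 - 3)) + 4*5 + (2*(-3)*(4 - 3))*5² + 5*(2*(-3)*(4 - 3))²) - 92) = √((4*(2*(-3)*1) + 20 + (2*(-3)*1)*25 + 5*(2*(-3)*1)²) - 92) = √((4*(-6) + 20 - 6*25 + 5*(-6)²) - 92) = √((-24 + 20 - 150 + 5*36) - 92) = √((-24 + 20 - 150 + 180) - 92) = √(26 - 92) = √(-66) = I*√66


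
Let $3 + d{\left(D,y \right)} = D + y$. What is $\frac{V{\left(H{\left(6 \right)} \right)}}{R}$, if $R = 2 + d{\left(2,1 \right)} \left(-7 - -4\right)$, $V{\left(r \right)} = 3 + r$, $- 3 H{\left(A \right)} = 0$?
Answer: $\frac{3}{2} \approx 1.5$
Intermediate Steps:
$H{\left(A \right)} = 0$ ($H{\left(A \right)} = \left(- \frac{1}{3}\right) 0 = 0$)
$d{\left(D,y \right)} = -3 + D + y$ ($d{\left(D,y \right)} = -3 + \left(D + y\right) = -3 + D + y$)
$R = 2$ ($R = 2 + \left(-3 + 2 + 1\right) \left(-7 - -4\right) = 2 + 0 \left(-7 + 4\right) = 2 + 0 \left(-3\right) = 2 + 0 = 2$)
$\frac{V{\left(H{\left(6 \right)} \right)}}{R} = \frac{3 + 0}{2} = 3 \cdot \frac{1}{2} = \frac{3}{2}$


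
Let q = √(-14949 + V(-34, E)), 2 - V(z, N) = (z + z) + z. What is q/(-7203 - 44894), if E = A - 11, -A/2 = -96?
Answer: -I*√14845/52097 ≈ -0.0023387*I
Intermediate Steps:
A = 192 (A = -2*(-96) = 192)
E = 181 (E = 192 - 11 = 181)
V(z, N) = 2 - 3*z (V(z, N) = 2 - ((z + z) + z) = 2 - (2*z + z) = 2 - 3*z)
q = I*√14845 (q = √(-14949 + (2 - 3*(-34))) = √(-14949 + (2 + 102)) = √(-14949 + 104) = √(-14845) = I*√14845 ≈ 121.84*I)
q/(-7203 - 44894) = (I*√14845)/(-7203 - 44894) = (I*√14845)/(-52097) = (I*√14845)*(-1/52097) = -I*√14845/52097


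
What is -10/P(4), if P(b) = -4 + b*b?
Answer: -⅚ ≈ -0.83333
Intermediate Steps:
P(b) = -4 + b²
-10/P(4) = -10/(-4 + 4²) = -10/(-4 + 16) = -10/12 = -10*1/12 = -⅚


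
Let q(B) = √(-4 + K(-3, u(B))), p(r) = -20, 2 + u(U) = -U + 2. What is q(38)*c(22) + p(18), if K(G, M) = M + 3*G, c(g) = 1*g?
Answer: -20 + 22*I*√51 ≈ -20.0 + 157.11*I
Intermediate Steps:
c(g) = g
u(U) = -U (u(U) = -2 + (-U + 2) = -2 + (2 - U) = -U)
q(B) = √(-13 - B) (q(B) = √(-4 + (-B + 3*(-3))) = √(-4 + (-B - 9)) = √(-4 + (-9 - B)) = √(-13 - B))
q(38)*c(22) + p(18) = √(-13 - 1*38)*22 - 20 = √(-13 - 38)*22 - 20 = √(-51)*22 - 20 = (I*√51)*22 - 20 = 22*I*√51 - 20 = -20 + 22*I*√51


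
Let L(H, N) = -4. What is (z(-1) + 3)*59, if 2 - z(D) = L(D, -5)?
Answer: 531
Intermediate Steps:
z(D) = 6 (z(D) = 2 - 1*(-4) = 2 + 4 = 6)
(z(-1) + 3)*59 = (6 + 3)*59 = 9*59 = 531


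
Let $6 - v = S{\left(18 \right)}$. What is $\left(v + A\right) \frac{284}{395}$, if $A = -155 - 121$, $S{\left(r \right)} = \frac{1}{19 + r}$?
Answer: $- \frac{2837444}{14615} \approx -194.15$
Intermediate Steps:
$A = -276$
$v = \frac{221}{37}$ ($v = 6 - \frac{1}{19 + 18} = 6 - \frac{1}{37} = \frac{221}{37} \approx 5.973$)
$\left(v + A\right) \frac{284}{395} = \left(\frac{221}{37} - 276\right) \frac{284}{395} = - \frac{9991 \cdot 284 \cdot \frac{1}{395}}{37} = \left(- \frac{9991}{37}\right) \frac{284}{395} = - \frac{2837444}{14615}$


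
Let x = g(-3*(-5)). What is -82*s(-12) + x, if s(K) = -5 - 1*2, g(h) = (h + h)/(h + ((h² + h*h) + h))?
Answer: 9185/16 ≈ 574.06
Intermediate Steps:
g(h) = 2*h/(2*h + 2*h²) (g(h) = (2*h)/(h + ((h² + h²) + h)) = (2*h)/(h + (2*h² + h)) = (2*h)/(h + (h + 2*h²)) = (2*h)/(2*h + 2*h²) = 2*h/(2*h + 2*h²))
x = 1/16 (x = 1/(1 - 3*(-5)) = 1/(1 + 15) = 1/16 ≈ 0.062500)
s(K) = -7 (s(K) = -5 - 2 = -7)
-82*s(-12) + x = -82*(-7) + 1/16 = 574 + 1/16 = 9185/16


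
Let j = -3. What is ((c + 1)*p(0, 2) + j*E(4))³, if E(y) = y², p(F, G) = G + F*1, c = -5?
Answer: -175616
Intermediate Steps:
p(F, G) = F + G (p(F, G) = G + F = F + G)
((c + 1)*p(0, 2) + j*E(4))³ = ((-5 + 1)*(0 + 2) - 3*4²)³ = (-4*2 - 3*16)³ = (-8 - 48)³ = (-56)³ = -175616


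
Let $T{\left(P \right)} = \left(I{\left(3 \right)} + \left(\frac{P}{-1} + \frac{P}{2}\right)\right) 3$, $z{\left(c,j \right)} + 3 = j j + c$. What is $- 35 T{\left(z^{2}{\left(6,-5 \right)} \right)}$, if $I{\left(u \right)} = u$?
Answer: $40845$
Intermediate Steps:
$z{\left(c,j \right)} = -3 + c + j^{2}$ ($z{\left(c,j \right)} = -3 + \left(j j + c\right) = -3 + \left(j^{2} + c\right) = -3 + \left(c + j^{2}\right) = -3 + c + j^{2}$)
$T{\left(P \right)} = 9 - \frac{3 P}{2}$ ($T{\left(P \right)} = \left(3 + \left(\frac{P}{-1} + \frac{P}{2}\right)\right) 3 = \left(3 + \left(P \left(-1\right) + P \frac{1}{2}\right)\right) 3 = \left(3 + \left(- P + \frac{P}{2}\right)\right) 3 = \left(3 - \frac{P}{2}\right) 3 = 9 - \frac{3 P}{2}$)
$- 35 T{\left(z^{2}{\left(6,-5 \right)} \right)} = - 35 \left(9 - \frac{3 \left(-3 + 6 + \left(-5\right)^{2}\right)^{2}}{2}\right) = - 35 \left(9 - \frac{3 \left(-3 + 6 + 25\right)^{2}}{2}\right) = - 35 \left(9 - \frac{3 \cdot 28^{2}}{2}\right) = - 35 \left(9 - 1176\right) = \left(-35\right) \left(-1167\right) = 40845$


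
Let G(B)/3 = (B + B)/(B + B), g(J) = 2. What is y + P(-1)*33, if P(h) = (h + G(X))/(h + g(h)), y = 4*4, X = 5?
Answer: 82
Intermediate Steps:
y = 16
G(B) = 3 (G(B) = 3*((B + B)/(B + B)) = 3*((2*B)/((2*B))) = 3*((2*B)*(1/(2*B))) = 3*1 = 3)
P(h) = (3 + h)/(2 + h) (P(h) = (h + 3)/(h + 2) = (3 + h)/(2 + h))
y + P(-1)*33 = 16 + ((3 - 1)/(2 - 1))*33 = 16 + (2/1)*33 = 16 + (1*2)*33 = 16 + 2*33 = 16 + 66 = 82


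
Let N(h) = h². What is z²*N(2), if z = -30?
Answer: 3600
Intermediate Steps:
z²*N(2) = (-30)²*2² = 900*4 = 3600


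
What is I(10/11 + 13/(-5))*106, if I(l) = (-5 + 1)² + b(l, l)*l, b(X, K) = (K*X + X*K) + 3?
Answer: 22186966/166375 ≈ 133.36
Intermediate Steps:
b(X, K) = 3 + 2*K*X (b(X, K) = (K*X + K*X) + 3 = 2*K*X + 3 = 3 + 2*K*X)
I(l) = 16 + l*(3 + 2*l²) (I(l) = (-5 + 1)² + (3 + 2*l*l)*l = (-4)² + (3 + 2*l²)*l = 16 + l*(3 + 2*l²))
I(10/11 + 13/(-5))*106 = (16 + (10/11 + 13/(-5))*(3 + 2*(10/11 + 13/(-5))²))*106 = (16 + (10*(1/11) + 13*(-⅕))*(3 + 2*(10*(1/11) + 13*(-⅕))²))*106 = (16 + (10/11 - 13/5)*(3 + 2*(10/11 - 13/5)²))*106 = (16 - 93*(3 + 2*(-93/55)²)/55)*106 = (16 - 93*(3 + 2*(8649/3025))/55)*106 = (16 - 93*(3 + 17298/3025)/55)*106 = (16 - 93/55*26373/3025)*106 = (16 - 2452689/166375)*106 = (209311/166375)*106 = 22186966/166375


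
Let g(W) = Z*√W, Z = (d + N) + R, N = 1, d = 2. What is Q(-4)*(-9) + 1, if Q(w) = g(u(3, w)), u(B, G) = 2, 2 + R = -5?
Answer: 1 + 36*√2 ≈ 51.912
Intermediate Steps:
R = -7 (R = -2 - 5 = -7)
Z = -4 (Z = (2 + 1) - 7 = 3 - 7 = -4)
g(W) = -4*√W
Q(w) = -4*√2
Q(-4)*(-9) + 1 = -4*√2*(-9) + 1 = 36*√2 + 1 = 1 + 36*√2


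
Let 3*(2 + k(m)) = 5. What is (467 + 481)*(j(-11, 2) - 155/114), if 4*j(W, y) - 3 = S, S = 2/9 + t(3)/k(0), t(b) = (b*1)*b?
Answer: -394684/57 ≈ -6924.3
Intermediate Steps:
k(m) = -1/3 (k(m) = -2 + (1/3)*5 = -2 + 5/3 = -1/3)
t(b) = b**2 (t(b) = b*b = b**2)
S = -241/9 (S = 2/9 + 3**2/(-1/3) = 2*(1/9) + 9*(-3) = 2/9 - 27 = -241/9 ≈ -26.778)
j(W, y) = -107/18 (j(W, y) = 3/4 + (1/4)*(-241/9) = 3/4 - 241/36 = -107/18)
(467 + 481)*(j(-11, 2) - 155/114) = (467 + 481)*(-107/18 - 155/114) = 948*(-107/18 - 155*1/114) = 948*(-107/18 - 155/114) = 948*(-1249/171) = -394684/57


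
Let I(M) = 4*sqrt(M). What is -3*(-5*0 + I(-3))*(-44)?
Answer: 528*I*sqrt(3) ≈ 914.52*I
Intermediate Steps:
-3*(-5*0 + I(-3))*(-44) = -3*(-5*0 + 4*sqrt(-3))*(-44) = -3*(0 + 4*(I*sqrt(3)))*(-44) = -3*(0 + 4*I*sqrt(3))*(-44) = -12*I*sqrt(3)*(-44) = 528*I*sqrt(3)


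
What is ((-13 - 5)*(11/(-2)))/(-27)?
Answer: -11/3 ≈ -3.6667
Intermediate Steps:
((-13 - 5)*(11/(-2)))/(-27) = -198*(-1)/2*(-1/27) = -18*(-11/2)*(-1/27) = 99*(-1/27) = -11/3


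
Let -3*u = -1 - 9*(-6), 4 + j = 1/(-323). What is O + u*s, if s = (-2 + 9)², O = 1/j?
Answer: -373210/431 ≈ -865.92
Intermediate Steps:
j = -1293/323 (j = -4 + 1/(-323) = -4 - 1/323 = -1293/323 ≈ -4.0031)
u = -53/3 (u = -(-1 - 9*(-6))/3 = -(-1 + 54)/3 = -⅓*53 = -53/3 ≈ -17.667)
O = -323/1293 (O = 1/(-1293/323) = -323/1293 ≈ -0.24981)
s = 49 (s = 7² = 49)
O + u*s = -323/1293 - 53/3*49 = -323/1293 - 2597/3 = -373210/431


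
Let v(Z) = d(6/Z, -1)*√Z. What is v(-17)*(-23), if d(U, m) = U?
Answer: 138*I*√17/17 ≈ 33.47*I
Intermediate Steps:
v(Z) = 6/√Z (v(Z) = (6/Z)*√Z = 6/√Z)
v(-17)*(-23) = (6/√(-17))*(-23) = (6*(-I*√17/17))*(-23) = -6*I*√17/17*(-23) = 138*I*√17/17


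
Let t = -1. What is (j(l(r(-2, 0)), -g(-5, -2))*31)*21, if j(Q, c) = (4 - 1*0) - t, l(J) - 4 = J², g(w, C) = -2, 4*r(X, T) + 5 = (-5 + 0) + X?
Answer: 3255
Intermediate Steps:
r(X, T) = -5/2 + X/4 (r(X, T) = -5/4 + ((-5 + 0) + X)/4 = -5/4 + (-5 + X)/4 = -5/4 + (-5/4 + X/4) = -5/2 + X/4)
l(J) = 4 + J²
j(Q, c) = 5 (j(Q, c) = (4 - 1*0) - 1*(-1) = (4 + 0) + 1 = 4 + 1 = 5)
(j(l(r(-2, 0)), -g(-5, -2))*31)*21 = (5*31)*21 = 155*21 = 3255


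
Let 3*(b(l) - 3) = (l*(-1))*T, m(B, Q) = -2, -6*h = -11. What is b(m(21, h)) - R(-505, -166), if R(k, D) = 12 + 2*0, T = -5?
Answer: -37/3 ≈ -12.333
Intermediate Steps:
h = 11/6 (h = -1/6*(-11) = 11/6 ≈ 1.8333)
b(l) = 3 + 5*l/3 (b(l) = 3 + ((l*(-1))*(-5))/3 = 3 + (-l*(-5))/3 = 3 + (5*l)/3 = 3 + 5*l/3)
R(k, D) = 12 (R(k, D) = 12 + 0 = 12)
b(m(21, h)) - R(-505, -166) = (3 + (5/3)*(-2)) - 1*12 = (3 - 10/3) - 12 = -1/3 - 12 = -37/3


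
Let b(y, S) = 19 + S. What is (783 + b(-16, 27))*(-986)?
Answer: -817394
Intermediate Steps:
(783 + b(-16, 27))*(-986) = (783 + (19 + 27))*(-986) = (783 + 46)*(-986) = 829*(-986) = -817394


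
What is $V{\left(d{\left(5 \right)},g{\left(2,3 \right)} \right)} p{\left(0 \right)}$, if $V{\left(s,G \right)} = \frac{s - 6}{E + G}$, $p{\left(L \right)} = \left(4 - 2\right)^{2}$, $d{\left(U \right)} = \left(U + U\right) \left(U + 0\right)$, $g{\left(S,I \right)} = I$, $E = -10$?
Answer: $- \frac{176}{7} \approx -25.143$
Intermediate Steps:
$d{\left(U \right)} = 2 U^{2}$ ($d{\left(U \right)} = 2 U U = 2 U^{2}$)
$p{\left(L \right)} = 4$ ($p{\left(L \right)} = 2^{2} = 4$)
$V{\left(s,G \right)} = \frac{-6 + s}{-10 + G}$ ($V{\left(s,G \right)} = \frac{s - 6}{-10 + G} = \frac{-6 + s}{-10 + G}$)
$V{\left(d{\left(5 \right)},g{\left(2,3 \right)} \right)} p{\left(0 \right)} = \frac{-6 + 2 \cdot 5^{2}}{-10 + 3} \cdot 4 = \frac{-6 + 2 \cdot 25}{-7} \cdot 4 = - \frac{-6 + 50}{7} \cdot 4 = \left(- \frac{1}{7}\right) 44 \cdot 4 = \left(- \frac{44}{7}\right) 4 = - \frac{176}{7}$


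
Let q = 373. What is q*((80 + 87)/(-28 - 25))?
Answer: -62291/53 ≈ -1175.3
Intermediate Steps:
q*((80 + 87)/(-28 - 25)) = 373*((80 + 87)/(-28 - 25)) = 373*(167/(-53)) = 373*(167*(-1/53)) = 373*(-167/53) = -62291/53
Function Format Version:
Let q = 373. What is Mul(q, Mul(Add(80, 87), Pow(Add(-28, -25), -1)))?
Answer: Rational(-62291, 53) ≈ -1175.3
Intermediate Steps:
Mul(q, Mul(Add(80, 87), Pow(Add(-28, -25), -1))) = Mul(373, Mul(Add(80, 87), Pow(Add(-28, -25), -1))) = Mul(373, Mul(167, Pow(-53, -1))) = Mul(373, Mul(167, Rational(-1, 53))) = Mul(373, Rational(-167, 53)) = Rational(-62291, 53)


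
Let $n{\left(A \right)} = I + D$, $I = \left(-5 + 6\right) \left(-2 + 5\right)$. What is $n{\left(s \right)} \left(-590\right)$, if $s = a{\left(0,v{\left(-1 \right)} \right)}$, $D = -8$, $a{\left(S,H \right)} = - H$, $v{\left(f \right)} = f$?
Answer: $2950$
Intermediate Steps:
$s = 1$ ($s = \left(-1\right) \left(-1\right) = 1$)
$I = 3$ ($I = 1 \cdot 3 = 3$)
$n{\left(A \right)} = -5$ ($n{\left(A \right)} = 3 - 8 = -5$)
$n{\left(s \right)} \left(-590\right) = \left(-5\right) \left(-590\right) = 2950$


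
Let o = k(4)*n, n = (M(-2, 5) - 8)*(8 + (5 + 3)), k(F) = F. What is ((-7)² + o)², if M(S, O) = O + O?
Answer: 31329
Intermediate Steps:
M(S, O) = 2*O
n = 32 (n = (2*5 - 8)*(8 + (5 + 3)) = (10 - 8)*(8 + 8) = 2*16 = 32)
o = 128 (o = 4*32 = 128)
((-7)² + o)² = ((-7)² + 128)² = (49 + 128)² = 177² = 31329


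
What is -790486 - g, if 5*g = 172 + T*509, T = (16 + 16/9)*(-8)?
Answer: -34921898/45 ≈ -7.7604e+5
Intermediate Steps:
T = -1280/9 (T = (16 + 16*(⅑))*(-8) = (16 + 16/9)*(-8) = (160/9)*(-8) = -1280/9 ≈ -142.22)
g = -649972/45 (g = (172 - 1280/9*509)/5 = (172 - 651520/9)/5 = (⅕)*(-649972/9) = -649972/45 ≈ -14444.)
-790486 - g = -790486 - 1*(-649972/45) = -790486 + 649972/45 = -34921898/45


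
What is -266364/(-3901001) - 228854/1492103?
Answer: -495317159362/5820695295103 ≈ -0.085096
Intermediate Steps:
-266364/(-3901001) - 228854/1492103 = -266364*(-1/3901001) - 228854*1/1492103 = 266364/3901001 - 228854/1492103 = -495317159362/5820695295103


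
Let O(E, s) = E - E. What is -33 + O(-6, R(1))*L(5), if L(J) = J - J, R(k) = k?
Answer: -33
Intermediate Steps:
O(E, s) = 0
L(J) = 0
-33 + O(-6, R(1))*L(5) = -33 + 0*0 = -33 + 0 = -33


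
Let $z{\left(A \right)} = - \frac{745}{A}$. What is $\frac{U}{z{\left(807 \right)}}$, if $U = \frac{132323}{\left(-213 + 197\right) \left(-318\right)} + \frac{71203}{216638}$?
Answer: $- \frac{3904329341161}{136863222880} \approx -28.527$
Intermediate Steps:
$U = \frac{14514235469}{551127072}$ ($U = \frac{132323}{\left(-16\right) \left(-318\right)} + 71203 \cdot \frac{1}{216638} = \frac{132323}{5088} + \frac{71203}{216638} = \frac{14514235469}{551127072} \approx 26.336$)
$\frac{U}{z{\left(807 \right)}} = \frac{14514235469}{551127072 \left(- \frac{745}{807}\right)} = \frac{14514235469}{551127072} \left(- \frac{807}{745}\right) = - \frac{3904329341161}{136863222880}$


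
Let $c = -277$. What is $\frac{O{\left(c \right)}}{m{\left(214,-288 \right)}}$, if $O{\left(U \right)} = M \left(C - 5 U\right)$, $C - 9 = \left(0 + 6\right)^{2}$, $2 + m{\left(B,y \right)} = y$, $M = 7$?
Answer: $- \frac{1001}{29} \approx -34.517$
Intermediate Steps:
$m{\left(B,y \right)} = -2 + y$
$C = 45$ ($C = 9 + \left(0 + 6\right)^{2} = 9 + 6^{2} = 9 + 36 = 45$)
$O{\left(U \right)} = 315 - 35 U$ ($O{\left(U \right)} = 7 \left(45 - 5 U\right) = 315 - 35 U$)
$\frac{O{\left(c \right)}}{m{\left(214,-288 \right)}} = \frac{315 - -9695}{-2 - 288} = \frac{315 + 9695}{-290} = 10010 \left(- \frac{1}{290}\right) = - \frac{1001}{29}$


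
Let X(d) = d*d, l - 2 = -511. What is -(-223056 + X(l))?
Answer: -36025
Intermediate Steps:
l = -509 (l = 2 - 511 = -509)
X(d) = d²
-(-223056 + X(l)) = -(-223056 + (-509)²) = -(-223056 + 259081) = -1*36025 = -36025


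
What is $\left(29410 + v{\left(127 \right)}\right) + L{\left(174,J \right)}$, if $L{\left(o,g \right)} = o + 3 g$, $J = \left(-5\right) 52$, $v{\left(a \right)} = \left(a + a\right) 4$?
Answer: $29820$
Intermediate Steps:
$v{\left(a \right)} = 8 a$ ($v{\left(a \right)} = 2 a 4 = 8 a$)
$J = -260$
$\left(29410 + v{\left(127 \right)}\right) + L{\left(174,J \right)} = \left(29410 + 8 \cdot 127\right) + \left(174 + 3 \left(-260\right)\right) = \left(29410 + 1016\right) + \left(174 - 780\right) = 30426 - 606 = 29820$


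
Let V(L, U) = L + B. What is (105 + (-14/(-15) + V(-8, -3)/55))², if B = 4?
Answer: 305096089/27225 ≈ 11206.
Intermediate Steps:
V(L, U) = 4 + L (V(L, U) = L + 4 = 4 + L)
(105 + (-14/(-15) + V(-8, -3)/55))² = (105 + (-14/(-15) + (4 - 8)/55))² = (105 + (-14*(-1/15) - 4*1/55))² = (105 + (14/15 - 4/55))² = (105 + 142/165)² = (17467/165)² = 305096089/27225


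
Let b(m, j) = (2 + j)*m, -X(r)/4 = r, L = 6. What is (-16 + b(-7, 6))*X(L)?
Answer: 1728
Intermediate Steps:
X(r) = -4*r
b(m, j) = m*(2 + j)
(-16 + b(-7, 6))*X(L) = (-16 - 7*(2 + 6))*(-4*6) = (-16 - 7*8)*(-24) = (-16 - 56)*(-24) = -72*(-24) = 1728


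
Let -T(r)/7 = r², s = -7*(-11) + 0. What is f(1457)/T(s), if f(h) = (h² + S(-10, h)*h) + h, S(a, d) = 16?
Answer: -195238/3773 ≈ -51.746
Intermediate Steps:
s = 77 (s = 77 + 0 = 77)
T(r) = -7*r²
f(h) = h² + 17*h (f(h) = (h² + 16*h) + h = h² + 17*h)
f(1457)/T(s) = (1457*(17 + 1457))/((-7*77²)) = (1457*1474)/((-7*5929)) = 2147618/(-41503) = 2147618*(-1/41503) = -195238/3773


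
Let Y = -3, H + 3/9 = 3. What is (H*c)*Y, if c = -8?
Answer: 64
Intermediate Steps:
H = 8/3 (H = -1/3 + 3 = 8/3 ≈ 2.6667)
(H*c)*Y = ((8/3)*(-8))*(-3) = -64/3*(-3) = 64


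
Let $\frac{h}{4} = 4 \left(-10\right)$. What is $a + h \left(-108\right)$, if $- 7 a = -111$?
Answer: $\frac{121071}{7} \approx 17296.0$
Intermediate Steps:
$a = \frac{111}{7}$ ($a = \left(- \frac{1}{7}\right) \left(-111\right) = \frac{111}{7} \approx 15.857$)
$h = -160$ ($h = 4 \cdot 4 \left(-10\right) = 4 \left(-40\right) = -160$)
$a + h \left(-108\right) = \frac{111}{7} - -17280 = \frac{111}{7} + 17280 = \frac{121071}{7}$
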